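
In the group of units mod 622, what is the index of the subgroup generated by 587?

ord(587) | φ(622) = φ(2)·φ(311) = 1·310 = 310 = 2 · 5 · 31.
Divisors of 310: 1, 2, 5, 10, 31, 62, 155, 310.
Check 587^d mod 622 for each divisor in increasing order:
587^1 ≡ 587 (mod 622)
587^2 ≡ 603 (mod 622)
587^5 ≡ 427 (mod 622)
587^10 ≡ 83 (mod 622)
587^31 ≡ 305 (mod 622)
587^62 ≡ 347 (mod 622)
587^155 ≡ 621 (mod 622)
587^310 ≡ 1 (mod 622) ✓
So ord_622(587) = 310, hence |⟨587⟩| = 310.
[(Z/622Z)^× : ⟨587⟩] = 310/310 = 1.

1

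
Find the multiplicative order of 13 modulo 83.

82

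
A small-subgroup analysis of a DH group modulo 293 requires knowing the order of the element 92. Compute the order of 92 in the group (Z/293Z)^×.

292

Since 92 ∈ (Z/293Z)^×, its order divides φ(293) = 293 − 1 = 292 = 2^2 · 73.
Divisors of 292: 1, 2, 4, 73, 146, 292.
Evaluate successive powers at the divisors of 292:
92^1 ≡ 92
92^2 ≡ 260
92^4 ≡ 210
92^73 ≡ 138
92^146 ≡ 292
92^292 ≡ 1
The smallest such exponent is 292, so the order of 92 is 292.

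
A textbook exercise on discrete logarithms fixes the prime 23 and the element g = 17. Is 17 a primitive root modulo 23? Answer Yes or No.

Yes

φ(23) = 23 − 1 = 22 = 2 · 11.
Test 17^(22/q) mod 23 for each prime factor q of 22:
17^11 ≡ 22 (mod 23)  [q = 2: ≢ 1 ✓]
17^2 ≡ 13 (mod 23)  [q = 11: ≢ 1 ✓]
None equal 1, so ord_23(17) = 22: 17 is a primitive root.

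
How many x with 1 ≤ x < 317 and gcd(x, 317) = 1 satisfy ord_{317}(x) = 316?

156

φ(317) = 317 − 1 = 316 = 2^2 · 79.
Since (Z/317Z)^× is cyclic of order 316, the number of elements of order d is φ(d) when d | 316 and 0 otherwise.
316 = 2^2 · 79 divides 316, and φ(316) = 156.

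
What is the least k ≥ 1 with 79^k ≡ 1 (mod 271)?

45

ord(79) | φ(271) = 271 − 1 = 270 = 2 · 3^3 · 5.
Divisors of 270: 1, 2, 3, 5, 6, 9, 10, 15, 18, 27, 30, 45, 54, 90, 135, 270.
Compute 79^d (mod 271) for the divisors d until we hit 1:
79^1 ≡ 79
79^2 ≡ 8
79^3 ≡ 90
79^5 ≡ 178
79^6 ≡ 241
79^9 ≡ 10
79^10 ≡ 248
79^15 ≡ 242
79^18 ≡ 100
79^27 ≡ 187
79^30 ≡ 28
79^45 ≡ 1
So ord_271(79) = 45.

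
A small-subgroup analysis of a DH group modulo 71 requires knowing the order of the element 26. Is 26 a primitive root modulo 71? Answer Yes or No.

No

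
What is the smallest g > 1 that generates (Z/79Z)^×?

3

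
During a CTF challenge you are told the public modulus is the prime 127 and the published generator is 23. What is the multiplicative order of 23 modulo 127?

126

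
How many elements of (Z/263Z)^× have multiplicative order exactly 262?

φ(263) = 263 − 1 = 262 = 2 · 131.
(Z/263Z)^× is cyclic (|G| = 262); a cyclic group of order m has exactly φ(d) elements of each order d | m, and none otherwise.
262 = 2 · 131 divides 262, and φ(262) = 130.

130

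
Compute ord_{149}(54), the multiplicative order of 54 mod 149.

ord(54) | φ(149) = 149 − 1 = 148 = 2^2 · 37.
Divisors of 148: 1, 2, 4, 37, 74, 148.
Test each divisor d:
54^1 ≡ 54
54^2 ≡ 85
54^4 ≡ 73
54^37 ≡ 148
54^74 ≡ 1
So ord_149(54) = 74.

74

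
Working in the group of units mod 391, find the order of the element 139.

ord(139) | φ(391) = φ(17·23) = (17−1)·(23−1) = 16·22 = 352 = 2^5 · 11.
Divisors of 352: 1, 2, 4, 8, 11, 16, 22, 32, 44, 88, 176, 352.
Test each divisor d:
139^1 ≡ 139 (mod 391)
139^2 ≡ 162 (mod 391)
139^4 ≡ 47 (mod 391)
139^8 ≡ 254 (mod 391)
139^11 ≡ 24 (mod 391)
139^16 ≡ 1 (mod 391) ✓
Hence ord(139) = 16.

16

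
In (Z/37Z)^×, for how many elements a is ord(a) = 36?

12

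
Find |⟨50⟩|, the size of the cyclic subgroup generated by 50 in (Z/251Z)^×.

50

By Lagrange's theorem, ord_251(50) divides φ(251) = 251 − 1 = 250 = 2 · 5^3.
Divisors of 250: 1, 2, 5, 10, 25, 50, 125, 250.
Test each divisor d:
50^1 ≡ 50 (mod 251)
50^2 ≡ 241 (mod 251)
50^5 ≡ 231 (mod 251)
50^10 ≡ 149 (mod 251)
50^25 ≡ 250 (mod 251)
50^50 ≡ 1 (mod 251) ✓
Hence ord(50) = 50.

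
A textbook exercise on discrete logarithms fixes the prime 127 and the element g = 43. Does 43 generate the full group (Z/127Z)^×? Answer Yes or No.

Yes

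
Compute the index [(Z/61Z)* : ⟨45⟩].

2

Since 45 ∈ (Z/61Z)^×, its order divides φ(61) = 61 − 1 = 60 = 2^2 · 3 · 5.
Divisors of 60: 1, 2, 3, 4, 5, 6, 10, 12, 15, 20, 30, 60.
Test each divisor d:
45^1 ≡ 45 (mod 61)
45^2 ≡ 12 (mod 61)
45^3 ≡ 52 (mod 61)
45^4 ≡ 22 (mod 61)
45^5 ≡ 14 (mod 61)
45^6 ≡ 20 (mod 61)
45^10 ≡ 13 (mod 61)
45^12 ≡ 34 (mod 61)
45^15 ≡ 60 (mod 61)
45^20 ≡ 47 (mod 61)
45^30 ≡ 1 (mod 61) ✓
So ord_61(45) = 30, hence |⟨45⟩| = 30.
[(Z/61Z)^× : ⟨45⟩] = 60/30 = 2.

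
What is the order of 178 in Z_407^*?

90

Since 178 ∈ (Z/407Z)^×, its order divides φ(407) = φ(11·37) = (11−1)·(37−1) = 10·36 = 360 = 2^3 · 3^2 · 5.
Divisors of 360: 1, 2, 3, 4, 5, 6, 8, 9, 10, 12, 15, 18, 20, 24, 30, 36, 40, 45, 60, 72, 90, 120, 180, 360.
Compute 178^d (mod 407) for the divisors d until we hit 1:
178^1 ≡ 178 (mod 407)
178^2 ≡ 345 (mod 407)
178^3 ≡ 360 (mod 407)
178^4 ≡ 181 (mod 407)
178^5 ≡ 65 (mod 407)
178^6 ≡ 174 (mod 407)
178^8 ≡ 201 (mod 407)
178^9 ≡ 369 (mod 407)
178^10 ≡ 155 (mod 407)
178^12 ≡ 158 (mod 407)
178^15 ≡ 307 (mod 407)
178^18 ≡ 223 (mod 407)
178^20 ≡ 12 (mod 407)
178^24 ≡ 137 (mod 407)
178^30 ≡ 232 (mod 407)
178^36 ≡ 75 (mod 407)
178^40 ≡ 144 (mod 407)
178^45 ≡ 406 (mod 407)
178^60 ≡ 100 (mod 407)
178^72 ≡ 334 (mod 407)
178^90 ≡ 1 (mod 407) ✓
So ord_407(178) = 90.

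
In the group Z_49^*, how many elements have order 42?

φ(49) = φ(7^2) = 7·(7−1) = 42 = 2 · 3 · 7.
Since (Z/49Z)^× is cyclic of order 42, the number of elements of order d is φ(d) when d | 42 and 0 otherwise.
42 = 2 · 3 · 7 divides 42, and φ(42) = 12.

12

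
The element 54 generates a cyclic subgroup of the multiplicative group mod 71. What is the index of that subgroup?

14

Since 54 ∈ (Z/71Z)^×, its order divides φ(71) = 71 − 1 = 70 = 2 · 5 · 7.
Divisors of 70: 1, 2, 5, 7, 10, 14, 35, 70.
Evaluate successive powers at the divisors of 70:
54^1 ≡ 54
54^2 ≡ 5
54^5 ≡ 1
So ord_71(54) = 5, hence |⟨54⟩| = 5.
The index is φ(71) / ord(54) = 70 / 5 = 14.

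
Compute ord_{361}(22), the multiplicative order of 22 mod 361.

342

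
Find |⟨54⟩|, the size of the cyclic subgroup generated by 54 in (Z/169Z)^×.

ord(54) | φ(169) = φ(13^2) = 13·(13−1) = 156 = 2^2 · 3 · 13.
Divisors of 156: 1, 2, 3, 4, 6, 12, 13, 26, 39, 52, 78, 156.
Compute 54^d (mod 169) for the divisors d until we hit 1:
54^1 ≡ 54
54^2 ≡ 43
54^3 ≡ 125
54^4 ≡ 159
54^6 ≡ 77
54^12 ≡ 14
54^13 ≡ 80
54^26 ≡ 147
54^39 ≡ 99
54^52 ≡ 146
54^78 ≡ 168
54^156 ≡ 1
So ord_169(54) = 156.

156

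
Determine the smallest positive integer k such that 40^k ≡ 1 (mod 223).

The order of 40 must divide φ(223) = 223 − 1 = 222 = 2 · 3 · 37.
Divisors of 222: 1, 2, 3, 6, 37, 74, 111, 222.
Evaluate successive powers at the divisors of 222:
40^1 ≡ 40 (mod 223)
40^2 ≡ 39 (mod 223)
40^3 ≡ 222 (mod 223)
40^6 ≡ 1 (mod 223) ✓
So ord_223(40) = 6.

6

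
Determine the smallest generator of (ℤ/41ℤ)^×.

6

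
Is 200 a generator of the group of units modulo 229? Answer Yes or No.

φ(229) = 229 − 1 = 228 = 2^2 · 3 · 19.
An element g generates (Z/229Z)^× iff g^(228/q) ≢ 1 (mod 229) for each prime q ∈ {2, 3, 19}.
200^114 ≡ 228 (mod 229)  [q = 2: ≢ 1 ✓]
200^76 ≡ 134 (mod 229)  [q = 3: ≢ 1 ✓]
200^12 ≡ 43 (mod 229)  [q = 19: ≢ 1 ✓]
Every test exponent gives a nontrivial residue, hence 200 generates the full group.

Yes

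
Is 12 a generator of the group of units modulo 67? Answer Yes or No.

Yes

φ(67) = 67 − 1 = 66 = 2 · 3 · 11.
An element g generates (Z/67Z)^× iff g^(66/q) ≢ 1 (mod 67) for each prime q ∈ {2, 3, 11}.
12^33 ≡ 66 (mod 67)  [q = 2: ≢ 1 ✓]
12^22 ≡ 29 (mod 67)  [q = 3: ≢ 1 ✓]
12^6 ≡ 62 (mod 67)  [q = 11: ≢ 1 ✓]
None equal 1, so ord_67(12) = 66: 12 is a primitive root.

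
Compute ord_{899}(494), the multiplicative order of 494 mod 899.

By Lagrange's theorem, ord_899(494) divides φ(899) = φ(29·31) = (29−1)·(31−1) = 28·30 = 840 = 2^3 · 3 · 5 · 7.
Divisors of 840: 1, 2, 3, 4, 5, 6, 7, 8, 10, 12, 14, 15, 20, 21, 24, 28, 30, 35, 40, 42, 56, 60, 70, 84, 105, 120, 140, 168, 210, 280, 420, 840.
Test each divisor d:
494^1 ≡ 494 (mod 899)
494^2 ≡ 407 (mod 899)
494^3 ≡ 581 (mod 899)
494^4 ≡ 233 (mod 899)
494^5 ≡ 30 (mod 899)
494^6 ≡ 436 (mod 899)
494^7 ≡ 523 (mod 899)
494^8 ≡ 349 (mod 899)
494^10 ≡ 1 (mod 899) ✓
Therefore the multiplicative order of 494 modulo 899 is 10.

10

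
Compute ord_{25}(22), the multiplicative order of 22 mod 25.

20

ord(22) | φ(25) = φ(5^2) = 5·(5−1) = 20 = 2^2 · 5.
Divisors of 20: 1, 2, 4, 5, 10, 20.
Evaluate successive powers at the divisors of 20:
22^1 ≡ 22 (mod 25)
22^2 ≡ 9 (mod 25)
22^4 ≡ 6 (mod 25)
22^5 ≡ 7 (mod 25)
22^10 ≡ 24 (mod 25)
22^20 ≡ 1 (mod 25) ✓
Therefore the multiplicative order of 22 modulo 25 is 20.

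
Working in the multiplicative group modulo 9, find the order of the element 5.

Since 5 ∈ (Z/9Z)^×, its order divides φ(9) = φ(3^2) = 3·(3−1) = 6 = 2 · 3.
Divisors of 6: 1, 2, 3, 6.
Check 5^d mod 9 for each divisor in increasing order:
5^1 ≡ 5
5^2 ≡ 7
5^3 ≡ 8
5^6 ≡ 1
Therefore the multiplicative order of 5 modulo 9 is 6.

6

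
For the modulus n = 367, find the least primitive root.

6

φ(367) = 367 − 1 = 366 = 2 · 3 · 61.
g is a primitive root iff g^(366/q) ≢ 1 (mod 367) for each prime q ∈ {2, 3, 61}.
g = 2: 2^183 ≡ 1 — hits 1, so not a primitive root.
g = 3: 3^183 ≡ 366; 3^122 ≡ 1 — hits 1, so not a primitive root.
g = 4: 4^183 ≡ 1 — hits 1, so not a primitive root.
g = 5: 5^183 ≡ 366; 5^122 ≡ 1 — hits 1, so not a primitive root.
g = 6: 6^183 ≡ 366; 6^122 ≡ 283; 6^6 ≡ 47 — none is 1, so 6 is a primitive root.
The smallest primitive root modulo 367 is 6.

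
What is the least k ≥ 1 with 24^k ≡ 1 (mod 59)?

58

The order of 24 must divide φ(59) = 59 − 1 = 58 = 2 · 29.
Divisors of 58: 1, 2, 29, 58.
Check 24^d mod 59 for each divisor in increasing order:
24^1 ≡ 24 (mod 59)
24^2 ≡ 45 (mod 59)
24^29 ≡ 58 (mod 59)
24^58 ≡ 1 (mod 59) ✓
So ord_59(24) = 58.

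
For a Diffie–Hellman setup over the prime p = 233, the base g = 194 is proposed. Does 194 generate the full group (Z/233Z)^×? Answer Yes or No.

Yes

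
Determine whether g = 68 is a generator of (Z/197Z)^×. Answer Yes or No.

No

φ(197) = 197 − 1 = 196 = 2^2 · 7^2.
Test 68^(196/q) mod 197 for each prime factor q of 196:
68^98 ≡ 196 (mod 197)  [q = 2: ≢ 1 ✓]
68^28 ≡ 1 (mod 197)  [q = 7: ≡ 1 ✗]
The check at q = 7 fails, so 68 generates a proper subgroup.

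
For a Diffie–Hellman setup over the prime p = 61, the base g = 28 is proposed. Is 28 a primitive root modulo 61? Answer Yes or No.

No

φ(61) = 61 − 1 = 60 = 2^2 · 3 · 5.
An element g generates (Z/61Z)^× iff g^(60/q) ≢ 1 (mod 61) for each prime q ∈ {2, 3, 5}.
28^30 ≡ 60 (mod 61)  [q = 2: ≢ 1 ✓]
28^20 ≡ 1 (mod 61)  [q = 3: ≡ 1 ✗]
28^12 ≡ 9 (mod 61)  [q = 5: ≢ 1 ✓]
Since 28^20 ≡ 1, the order of 28 divides 20 < 60, so 28 is not a primitive root.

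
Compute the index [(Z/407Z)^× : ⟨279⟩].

2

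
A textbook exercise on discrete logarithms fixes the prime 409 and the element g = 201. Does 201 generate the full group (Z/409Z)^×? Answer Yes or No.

Yes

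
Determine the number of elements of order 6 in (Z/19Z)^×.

φ(19) = 19 − 1 = 18 = 2 · 3^2.
(Z/19Z)^× is cyclic (|G| = 18); a cyclic group of order m has exactly φ(d) elements of each order d | m, and none otherwise.
6 = 2 · 3 divides 18, and φ(6) = 2.

2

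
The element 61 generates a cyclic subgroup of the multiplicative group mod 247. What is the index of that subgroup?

24

ord(61) | φ(247) = φ(13·19) = (13−1)·(19−1) = 12·18 = 216 = 2^3 · 3^3.
Divisors of 216: 1, 2, 3, 4, 6, 8, 9, 12, 18, 24, 27, 36, 54, 72, 108, 216.
Check 61^d mod 247 for each divisor in increasing order:
61^1 ≡ 61 (mod 247)
61^2 ≡ 16 (mod 247)
61^3 ≡ 235 (mod 247)
61^4 ≡ 9 (mod 247)
61^6 ≡ 144 (mod 247)
61^8 ≡ 81 (mod 247)
61^9 ≡ 1 (mod 247) ✓
The order of 61 is 9, so the subgroup it generates has 9 elements.
[(Z/247Z)^× : ⟨61⟩] = 216/9 = 24.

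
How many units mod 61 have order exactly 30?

8

φ(61) = 61 − 1 = 60 = 2^2 · 3 · 5.
(Z/61Z)^× is cyclic (|G| = 60); a cyclic group of order m has exactly φ(d) elements of each order d | m, and none otherwise.
30 = 2 · 3 · 5 divides 60, and φ(30) = 8.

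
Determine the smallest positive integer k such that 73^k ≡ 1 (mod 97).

24

By Lagrange's theorem, ord_97(73) divides φ(97) = 97 − 1 = 96 = 2^5 · 3.
Divisors of 96: 1, 2, 3, 4, 6, 8, 12, 16, 24, 32, 48, 96.
Test each divisor d:
73^1 ≡ 73
73^2 ≡ 91
73^3 ≡ 47
73^4 ≡ 36
73^6 ≡ 75
73^8 ≡ 35
73^12 ≡ 96
73^16 ≡ 61
73^24 ≡ 1
Therefore the multiplicative order of 73 modulo 97 is 24.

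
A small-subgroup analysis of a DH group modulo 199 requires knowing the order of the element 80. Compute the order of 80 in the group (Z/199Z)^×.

99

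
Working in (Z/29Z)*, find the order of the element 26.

The order of 26 must divide φ(29) = 29 − 1 = 28 = 2^2 · 7.
Divisors of 28: 1, 2, 4, 7, 14, 28.
Check 26^d mod 29 for each divisor in increasing order:
26^1 ≡ 26
26^2 ≡ 9
26^4 ≡ 23
26^7 ≡ 17
26^14 ≡ 28
26^28 ≡ 1
So ord_29(26) = 28.

28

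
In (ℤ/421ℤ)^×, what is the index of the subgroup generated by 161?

7

ord(161) | φ(421) = 421 − 1 = 420 = 2^2 · 3 · 5 · 7.
Divisors of 420: 1, 2, 3, 4, 5, 6, 7, 10, 12, 14, 15, 20, 21, 28, 30, 35, 42, 60, 70, 84, 105, 140, 210, 420.
Check 161^d mod 421 for each divisor in increasing order:
161^1 ≡ 161 (mod 421)
161^2 ≡ 240 (mod 421)
161^3 ≡ 329 (mod 421)
161^4 ≡ 344 (mod 421)
161^5 ≡ 233 (mod 421)
161^6 ≡ 44 (mod 421)
161^7 ≡ 348 (mod 421)
161^10 ≡ 401 (mod 421)
161^12 ≡ 252 (mod 421)
161^14 ≡ 277 (mod 421)
161^15 ≡ 392 (mod 421)
161^20 ≡ 400 (mod 421)
161^21 ≡ 408 (mod 421)
161^28 ≡ 107 (mod 421)
161^30 ≡ 420 (mod 421)
161^35 ≡ 188 (mod 421)
161^42 ≡ 169 (mod 421)
161^60 ≡ 1 (mod 421) ✓
Thus |⟨161⟩| = ord(161) = 60.
Index = |(Z/421Z)^×| / |⟨161⟩| = 420 / 60 = 7.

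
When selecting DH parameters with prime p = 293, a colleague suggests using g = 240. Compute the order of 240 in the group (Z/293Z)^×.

By Lagrange's theorem, ord_293(240) divides φ(293) = 293 − 1 = 292 = 2^2 · 73.
Divisors of 292: 1, 2, 4, 73, 146, 292.
Evaluate successive powers at the divisors of 292:
240^1 ≡ 240
240^2 ≡ 172
240^4 ≡ 284
240^73 ≡ 292
240^146 ≡ 1
So ord_293(240) = 146.

146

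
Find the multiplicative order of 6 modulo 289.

Since 6 ∈ (Z/289Z)^×, its order divides φ(289) = φ(17^2) = 17·(17−1) = 272 = 2^4 · 17.
Divisors of 272: 1, 2, 4, 8, 16, 17, 34, 68, 136, 272.
Evaluate successive powers at the divisors of 272:
6^1 ≡ 6 (mod 289)
6^2 ≡ 36 (mod 289)
6^4 ≡ 140 (mod 289)
6^8 ≡ 237 (mod 289)
6^16 ≡ 103 (mod 289)
6^17 ≡ 40 (mod 289)
6^34 ≡ 155 (mod 289)
6^68 ≡ 38 (mod 289)
6^136 ≡ 288 (mod 289)
6^272 ≡ 1 (mod 289) ✓
Therefore the multiplicative order of 6 modulo 289 is 272.

272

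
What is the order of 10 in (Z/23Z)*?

22

By Lagrange's theorem, ord_23(10) divides φ(23) = 23 − 1 = 22 = 2 · 11.
Divisors of 22: 1, 2, 11, 22.
Test each divisor d:
10^1 ≡ 10 (mod 23)
10^2 ≡ 8 (mod 23)
10^11 ≡ 22 (mod 23)
10^22 ≡ 1 (mod 23) ✓
The smallest such exponent is 22, so the order of 10 is 22.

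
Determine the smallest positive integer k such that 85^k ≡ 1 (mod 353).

352

ord(85) | φ(353) = 353 − 1 = 352 = 2^5 · 11.
Divisors of 352: 1, 2, 4, 8, 11, 16, 22, 32, 44, 88, 176, 352.
Test each divisor d:
85^1 ≡ 85 (mod 353)
85^2 ≡ 165 (mod 353)
85^4 ≡ 44 (mod 353)
85^8 ≡ 171 (mod 353)
85^11 ≡ 346 (mod 353)
85^16 ≡ 295 (mod 353)
85^22 ≡ 49 (mod 353)
85^32 ≡ 187 (mod 353)
85^44 ≡ 283 (mod 353)
85^88 ≡ 311 (mod 353)
85^176 ≡ 352 (mod 353)
85^352 ≡ 1 (mod 353) ✓
Therefore the multiplicative order of 85 modulo 353 is 352.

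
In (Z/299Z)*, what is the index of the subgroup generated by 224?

By Lagrange's theorem, ord_299(224) divides φ(299) = φ(13·23) = (13−1)·(23−1) = 12·22 = 264 = 2^3 · 3 · 11.
Divisors of 264: 1, 2, 3, 4, 6, 8, 11, 12, 22, 24, 33, 44, 66, 88, 132, 264.
Test each divisor d:
224^1 ≡ 224 (mod 299)
224^2 ≡ 243 (mod 299)
224^3 ≡ 14 (mod 299)
224^4 ≡ 146 (mod 299)
224^6 ≡ 196 (mod 299)
224^8 ≡ 87 (mod 299)
224^11 ≡ 22 (mod 299)
224^12 ≡ 144 (mod 299)
224^22 ≡ 185 (mod 299)
224^24 ≡ 105 (mod 299)
224^33 ≡ 183 (mod 299)
224^44 ≡ 139 (mod 299)
224^66 ≡ 1 (mod 299) ✓
Thus |⟨224⟩| = ord(224) = 66.
Index = |(Z/299Z)^×| / |⟨224⟩| = 264 / 66 = 4.

4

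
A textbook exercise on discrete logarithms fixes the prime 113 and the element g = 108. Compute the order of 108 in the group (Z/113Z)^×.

112

By Lagrange's theorem, ord_113(108) divides φ(113) = 113 − 1 = 112 = 2^4 · 7.
Divisors of 112: 1, 2, 4, 7, 8, 14, 16, 28, 56, 112.
Evaluate successive powers at the divisors of 112:
108^1 ≡ 108
108^2 ≡ 25
108^4 ≡ 60
108^7 ≡ 71
108^8 ≡ 97
108^14 ≡ 69
108^16 ≡ 30
108^28 ≡ 15
108^56 ≡ 112
108^112 ≡ 1
So ord_113(108) = 112.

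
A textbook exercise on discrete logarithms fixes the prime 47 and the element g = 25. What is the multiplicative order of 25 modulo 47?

23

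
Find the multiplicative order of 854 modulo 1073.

126

Since 854 ∈ (Z/1073Z)^×, its order divides φ(1073) = φ(29·37) = (29−1)·(37−1) = 28·36 = 1008 = 2^4 · 3^2 · 7.
Divisors of 1008: 1, 2, 3, 4, 6, 7, 8, 9, 12, 14, 16, 18, 21, 24, 28, 36, 42, 48, 56, 63, 72, 84, 112, 126, 144, 168, 252, 336, 504, 1008.
Evaluate successive powers at the divisors of 1008:
854^1 ≡ 854 (mod 1073)
854^2 ≡ 749 (mod 1073)
854^3 ≡ 138 (mod 1073)
854^4 ≡ 895 (mod 1073)
854^6 ≡ 803 (mod 1073)
854^7 ≡ 115 (mod 1073)
854^8 ≡ 567 (mod 1073)
854^9 ≡ 295 (mod 1073)
854^12 ≡ 1009 (mod 1073)
854^14 ≡ 349 (mod 1073)
854^16 ≡ 662 (mod 1073)
854^18 ≡ 112 (mod 1073)
854^21 ≡ 434 (mod 1073)
854^24 ≡ 877 (mod 1073)
854^28 ≡ 552 (mod 1073)
854^36 ≡ 741 (mod 1073)
854^42 ≡ 581 (mod 1073)
854^48 ≡ 861 (mod 1073)
854^56 ≡ 1045 (mod 1073)
854^63 ≡ 1072 (mod 1073)
854^72 ≡ 778 (mod 1073)
854^84 ≡ 639 (mod 1073)
854^112 ≡ 784 (mod 1073)
854^126 ≡ 1 (mod 1073) ✓
The smallest such exponent is 126, so the order of 854 is 126.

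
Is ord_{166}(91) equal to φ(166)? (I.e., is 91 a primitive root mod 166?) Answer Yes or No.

Yes

φ(166) = φ(2)·φ(83) = 1·82 = 82 = 2 · 41.
Test 91^(82/q) mod 166 for each prime factor q of 82:
91^41 ≡ 165 (mod 166)  [q = 2: ≢ 1 ✓]
91^2 ≡ 147 (mod 166)  [q = 41: ≢ 1 ✓]
Every test exponent gives a nontrivial residue, hence 91 generates the full group.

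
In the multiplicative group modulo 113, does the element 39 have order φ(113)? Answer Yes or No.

φ(113) = 113 − 1 = 112 = 2^4 · 7.
It suffices to check that the order of 39 is not a proper divisor of 112: compute 39^(112/q) for q ∈ {2, 7}.
39^56 ≡ 112 (mod 113)  [q = 2: ≢ 1 ✓]
39^16 ≡ 28 (mod 113)  [q = 7: ≢ 1 ✓]
Every test exponent gives a nontrivial residue, hence 39 generates the full group.

Yes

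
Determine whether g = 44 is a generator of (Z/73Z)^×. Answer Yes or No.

φ(73) = 73 − 1 = 72 = 2^3 · 3^2.
44 is a primitive root mod 73 iff 44^(φ(73)/q) ≢ 1 for every prime q | φ(73), i.e. q ∈ {2, 3}.
44^36 ≡ 72 (mod 73)  [q = 2: ≢ 1 ✓]
44^24 ≡ 64 (mod 73)  [q = 3: ≢ 1 ✓]
Every test exponent gives a nontrivial residue, hence 44 generates the full group.

Yes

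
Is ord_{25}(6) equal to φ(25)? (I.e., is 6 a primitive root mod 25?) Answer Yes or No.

φ(25) = φ(5^2) = 5·(5−1) = 20 = 2^2 · 5.
It suffices to check that the order of 6 is not a proper divisor of 20: compute 6^(20/q) for q ∈ {2, 5}.
6^10 ≡ 1 (mod 25)  [q = 2: ≡ 1 ✗]
6^4 ≡ 21 (mod 25)  [q = 5: ≢ 1 ✓]
The check at q = 2 fails, so 6 generates a proper subgroup.

No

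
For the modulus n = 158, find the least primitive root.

3

φ(158) = φ(2)·φ(79) = 1·78 = 78 = 2 · 3 · 13.
Test candidates g = 2, 3, … against the prime factors q ∈ {2, 3, 13} of φ(158): g is a generator iff g^(78/q) ≢ 1 for every such q.
g = 2: gcd(2, 158) = 2 > 1, not a unit — skip.
g = 3: 3^39 ≡ 157; 3^26 ≡ 23; 3^6 ≡ 97 — none is 1, so 3 is a primitive root.
Hence the least primitive root of 158 is 3.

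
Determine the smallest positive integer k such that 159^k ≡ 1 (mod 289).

ord(159) | φ(289) = φ(17^2) = 17·(17−1) = 272 = 2^4 · 17.
Divisors of 272: 1, 2, 4, 8, 16, 17, 34, 68, 136, 272.
Check 159^d mod 289 for each divisor in increasing order:
159^1 ≡ 159
159^2 ≡ 138
159^4 ≡ 259
159^8 ≡ 33
159^16 ≡ 222
159^17 ≡ 40
159^34 ≡ 155
159^68 ≡ 38
159^136 ≡ 288
159^272 ≡ 1
Hence ord(159) = 272.

272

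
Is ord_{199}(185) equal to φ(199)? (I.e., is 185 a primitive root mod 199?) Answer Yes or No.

φ(199) = 199 − 1 = 198 = 2 · 3^2 · 11.
185 is a primitive root mod 199 iff 185^(φ(199)/q) ≢ 1 for every prime q | φ(199), i.e. q ∈ {2, 3, 11}.
185^99 ≡ 198 (mod 199)  [q = 2: ≢ 1 ✓]
185^66 ≡ 92 (mod 199)  [q = 3: ≢ 1 ✓]
185^18 ≡ 18 (mod 199)  [q = 11: ≢ 1 ✓]
All checks pass, so 185 has order 198 and is a primitive root modulo 199.

Yes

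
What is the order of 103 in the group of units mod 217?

The order of 103 must divide φ(217) = φ(7·31) = (7−1)·(31−1) = 6·30 = 180 = 2^2 · 3^2 · 5.
Divisors of 180: 1, 2, 3, 4, 5, 6, 9, 10, 12, 15, 18, 20, 30, 36, 45, 60, 90, 180.
Check 103^d mod 217 for each divisor in increasing order:
103^1 ≡ 103
103^2 ≡ 193
103^3 ≡ 132
103^4 ≡ 142
103^5 ≡ 87
103^6 ≡ 64
103^9 ≡ 202
103^10 ≡ 191
103^12 ≡ 190
103^15 ≡ 125
103^18 ≡ 8
103^20 ≡ 25
103^30 ≡ 1
Therefore the multiplicative order of 103 modulo 217 is 30.

30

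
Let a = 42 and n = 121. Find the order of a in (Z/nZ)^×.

55

The order of 42 must divide φ(121) = φ(11^2) = 11·(11−1) = 110 = 2 · 5 · 11.
Divisors of 110: 1, 2, 5, 10, 11, 22, 55, 110.
Check 42^d mod 121 for each divisor in increasing order:
42^1 ≡ 42 (mod 121)
42^2 ≡ 70 (mod 121)
42^5 ≡ 100 (mod 121)
42^10 ≡ 78 (mod 121)
42^11 ≡ 9 (mod 121)
42^22 ≡ 81 (mod 121)
42^55 ≡ 1 (mod 121) ✓
So ord_121(42) = 55.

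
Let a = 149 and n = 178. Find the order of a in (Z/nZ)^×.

88

ord(149) | φ(178) = φ(2)·φ(89) = 1·88 = 88 = 2^3 · 11.
Divisors of 88: 1, 2, 4, 8, 11, 22, 44, 88.
Evaluate successive powers at the divisors of 88:
149^1 ≡ 149 (mod 178)
149^2 ≡ 129 (mod 178)
149^4 ≡ 87 (mod 178)
149^8 ≡ 93 (mod 178)
149^11 ≡ 77 (mod 178)
149^22 ≡ 55 (mod 178)
149^44 ≡ 177 (mod 178)
149^88 ≡ 1 (mod 178) ✓
So ord_178(149) = 88.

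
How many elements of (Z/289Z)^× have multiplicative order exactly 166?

0

φ(289) = φ(17^2) = 17·(17−1) = 272 = 2^4 · 17.
(Z/289Z)^× is cyclic (|G| = 272); a cyclic group of order m has exactly φ(d) elements of each order d | m, and none otherwise.
Here 272 is not a multiple of 166, so there are no elements of order 166.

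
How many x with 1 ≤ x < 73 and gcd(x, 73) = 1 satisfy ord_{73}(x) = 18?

φ(73) = 73 − 1 = 72 = 2^3 · 3^2.
(Z/73Z)^× is cyclic (|G| = 72); a cyclic group of order m has exactly φ(d) elements of each order d | m, and none otherwise.
18 = 2 · 3^2 divides 72, and φ(18) = 6.

6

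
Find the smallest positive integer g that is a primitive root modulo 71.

φ(71) = 71 − 1 = 70 = 2 · 5 · 7.
g is a primitive root iff g^(70/q) ≢ 1 (mod 71) for each prime q ∈ {2, 5, 7}.
g = 2: 2^35 ≡ 1 — hits 1, so not a primitive root.
g = 3: 3^35 ≡ 1 — hits 1, so not a primitive root.
g = 4: 4^35 ≡ 1 — hits 1, so not a primitive root.
g = 5: 5^35 ≡ 1 — hits 1, so not a primitive root.
g = 6: 6^35 ≡ 1 — hits 1, so not a primitive root.
g = 7: 7^35 ≡ 70; 7^14 ≡ 54; 7^10 ≡ 45 — none is 1, so 7 is a primitive root.
Hence the least primitive root of 71 is 7.

7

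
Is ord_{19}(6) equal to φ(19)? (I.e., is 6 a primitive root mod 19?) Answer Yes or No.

φ(19) = 19 − 1 = 18 = 2 · 3^2.
Test 6^(18/q) mod 19 for each prime factor q of 18:
6^9 ≡ 1 (mod 19)  [q = 2: ≡ 1 ✗]
6^6 ≡ 11 (mod 19)  [q = 3: ≢ 1 ✓]
Since 6^9 ≡ 1, the order of 6 divides 9 < 18, so 6 is not a primitive root.

No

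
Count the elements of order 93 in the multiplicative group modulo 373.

60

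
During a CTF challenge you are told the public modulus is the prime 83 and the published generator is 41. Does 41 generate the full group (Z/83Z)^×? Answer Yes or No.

No

φ(83) = 83 − 1 = 82 = 2 · 41.
It suffices to check that the order of 41 is not a proper divisor of 82: compute 41^(82/q) for q ∈ {2, 41}.
41^41 ≡ 1 (mod 83)  [q = 2: ≡ 1 ✗]
41^2 ≡ 21 (mod 83)  [q = 41: ≢ 1 ✓]
The check at q = 2 fails, so 41 generates a proper subgroup.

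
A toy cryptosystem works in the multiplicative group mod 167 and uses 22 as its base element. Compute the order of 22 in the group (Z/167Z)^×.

Since 22 ∈ (Z/167Z)^×, its order divides φ(167) = 167 − 1 = 166 = 2 · 83.
Divisors of 166: 1, 2, 83, 166.
Compute 22^d (mod 167) for the divisors d until we hit 1:
22^1 ≡ 22
22^2 ≡ 150
22^83 ≡ 1
The smallest such exponent is 83, so the order of 22 is 83.

83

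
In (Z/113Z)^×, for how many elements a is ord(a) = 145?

φ(113) = 113 − 1 = 112 = 2^4 · 7.
(Z/113Z)^× is cyclic (|G| = 112); a cyclic group of order m has exactly φ(d) elements of each order d | m, and none otherwise.
Since 145 ∤ 112, the count is 0.

0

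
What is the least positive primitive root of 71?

φ(71) = 71 − 1 = 70 = 2 · 5 · 7.
Test candidates g = 2, 3, … against the prime factors q ∈ {2, 5, 7} of φ(71): g is a generator iff g^(70/q) ≢ 1 for every such q.
g = 2: 2^35 ≡ 1 — hits 1, so not a primitive root.
g = 3: 3^35 ≡ 1 — hits 1, so not a primitive root.
g = 4: 4^35 ≡ 1 — hits 1, so not a primitive root.
g = 5: 5^35 ≡ 1 — hits 1, so not a primitive root.
g = 6: 6^35 ≡ 1 — hits 1, so not a primitive root.
g = 7: 7^35 ≡ 70; 7^14 ≡ 54; 7^10 ≡ 45 — none is 1, so 7 is a primitive root.
Hence the least primitive root of 71 is 7.

7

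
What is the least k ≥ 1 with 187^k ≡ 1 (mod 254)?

Since 187 ∈ (Z/254Z)^×, its order divides φ(254) = φ(2)·φ(127) = 1·126 = 126 = 2 · 3^2 · 7.
Divisors of 126: 1, 2, 3, 6, 7, 9, 14, 18, 21, 42, 63, 126.
Check 187^d mod 254 for each divisor in increasing order:
187^1 ≡ 187 (mod 254)
187^2 ≡ 171 (mod 254)
187^3 ≡ 227 (mod 254)
187^6 ≡ 221 (mod 254)
187^7 ≡ 179 (mod 254)
187^9 ≡ 129 (mod 254)
187^14 ≡ 37 (mod 254)
187^18 ≡ 131 (mod 254)
187^21 ≡ 19 (mod 254)
187^42 ≡ 107 (mod 254)
187^63 ≡ 1 (mod 254) ✓
Therefore the multiplicative order of 187 modulo 254 is 63.

63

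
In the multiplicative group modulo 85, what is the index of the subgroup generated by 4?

16

ord(4) | φ(85) = φ(5·17) = (5−1)·(17−1) = 4·16 = 64 = 2^6.
Divisors of 64: 1, 2, 4, 8, 16, 32, 64.
Evaluate successive powers at the divisors of 64:
4^1 ≡ 4
4^2 ≡ 16
4^4 ≡ 1
So ord_85(4) = 4, hence |⟨4⟩| = 4.
[(Z/85Z)^× : ⟨4⟩] = 64/4 = 16.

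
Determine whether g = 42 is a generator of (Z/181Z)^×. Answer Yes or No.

φ(181) = 181 − 1 = 180 = 2^2 · 3^2 · 5.
An element g generates (Z/181Z)^× iff g^(180/q) ≢ 1 (mod 181) for each prime q ∈ {2, 3, 5}.
42^90 ≡ 1 (mod 181)  [q = 2: ≡ 1 ✗]
42^60 ≡ 1 (mod 181)  [q = 3: ≡ 1 ✗]
42^36 ≡ 42 (mod 181)  [q = 5: ≢ 1 ✓]
Since 42^90 ≡ 1, the order of 42 divides 90 < 180, so 42 is not a primitive root.

No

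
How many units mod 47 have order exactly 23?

22

φ(47) = 47 − 1 = 46 = 2 · 23.
In a cyclic group of order 46, there are φ(d) elements of order d for each divisor d of 46, and zero for non-divisors.
23 | 46, and φ(23) = 23 − 1 = 22.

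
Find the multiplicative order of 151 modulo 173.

By Lagrange's theorem, ord_173(151) divides φ(173) = 173 − 1 = 172 = 2^2 · 43.
Divisors of 172: 1, 2, 4, 43, 86, 172.
Test each divisor d:
151^1 ≡ 151 (mod 173)
151^2 ≡ 138 (mod 173)
151^4 ≡ 14 (mod 173)
151^43 ≡ 172 (mod 173)
151^86 ≡ 1 (mod 173) ✓
Hence ord(151) = 86.

86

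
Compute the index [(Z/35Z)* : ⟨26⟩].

4

By Lagrange's theorem, ord_35(26) divides φ(35) = φ(5·7) = (5−1)·(7−1) = 4·6 = 24 = 2^3 · 3.
Divisors of 24: 1, 2, 3, 4, 6, 8, 12, 24.
Compute 26^d (mod 35) for the divisors d until we hit 1:
26^1 ≡ 26 (mod 35)
26^2 ≡ 11 (mod 35)
26^3 ≡ 6 (mod 35)
26^4 ≡ 16 (mod 35)
26^6 ≡ 1 (mod 35) ✓
Thus |⟨26⟩| = ord(26) = 6.
The index is φ(35) / ord(26) = 24 / 6 = 4.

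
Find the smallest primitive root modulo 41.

φ(41) = 41 − 1 = 40 = 2^3 · 5.
Test candidates g = 2, 3, … against the prime factors q ∈ {2, 5} of φ(41): g is a generator iff g^(40/q) ≢ 1 for every such q.
g = 2: 2^20 ≡ 1 — hits 1, so not a primitive root.
g = 3: 3^20 ≡ 40; 3^8 ≡ 1 — hits 1, so not a primitive root.
g = 4: 4^20 ≡ 1 — hits 1, so not a primitive root.
g = 5: 5^20 ≡ 1 — hits 1, so not a primitive root.
g = 6: 6^20 ≡ 40; 6^8 ≡ 10 — none is 1, so 6 is a primitive root.
So 6 is the smallest generator of (Z/41Z)^×.

6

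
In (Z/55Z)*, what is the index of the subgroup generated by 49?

4

ord(49) | φ(55) = φ(5·11) = (5−1)·(11−1) = 4·10 = 40 = 2^3 · 5.
Divisors of 40: 1, 2, 4, 5, 8, 10, 20, 40.
Check 49^d mod 55 for each divisor in increasing order:
49^1 ≡ 49 (mod 55)
49^2 ≡ 36 (mod 55)
49^4 ≡ 31 (mod 55)
49^5 ≡ 34 (mod 55)
49^8 ≡ 26 (mod 55)
49^10 ≡ 1 (mod 55) ✓
So ord_55(49) = 10, hence |⟨49⟩| = 10.
The index is φ(55) / ord(49) = 40 / 10 = 4.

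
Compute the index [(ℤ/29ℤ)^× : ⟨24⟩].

4

The order of 24 must divide φ(29) = 29 − 1 = 28 = 2^2 · 7.
Divisors of 28: 1, 2, 4, 7, 14, 28.
Evaluate successive powers at the divisors of 28:
24^1 ≡ 24
24^2 ≡ 25
24^4 ≡ 16
24^7 ≡ 1
So ord_29(24) = 7, hence |⟨24⟩| = 7.
Index = |(Z/29Z)^×| / |⟨24⟩| = 28 / 7 = 4.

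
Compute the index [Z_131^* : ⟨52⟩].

10

The order of 52 must divide φ(131) = 131 − 1 = 130 = 2 · 5 · 13.
Divisors of 130: 1, 2, 5, 10, 13, 26, 65, 130.
Evaluate successive powers at the divisors of 130:
52^1 ≡ 52 (mod 131)
52^2 ≡ 84 (mod 131)
52^5 ≡ 112 (mod 131)
52^10 ≡ 99 (mod 131)
52^13 ≡ 1 (mod 131) ✓
So ord_131(52) = 13, hence |⟨52⟩| = 13.
Index = |(Z/131Z)^×| / |⟨52⟩| = 130 / 13 = 10.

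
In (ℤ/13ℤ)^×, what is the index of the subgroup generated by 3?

4

By Lagrange's theorem, ord_13(3) divides φ(13) = 13 − 1 = 12 = 2^2 · 3.
Divisors of 12: 1, 2, 3, 4, 6, 12.
Check 3^d mod 13 for each divisor in increasing order:
3^1 ≡ 3
3^2 ≡ 9
3^3 ≡ 1
Thus |⟨3⟩| = ord(3) = 3.
Index = |(Z/13Z)^×| / |⟨3⟩| = 12 / 3 = 4.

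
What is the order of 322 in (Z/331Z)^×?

330

Since 322 ∈ (Z/331Z)^×, its order divides φ(331) = 331 − 1 = 330 = 2 · 3 · 5 · 11.
Divisors of 330: 1, 2, 3, 5, 6, 10, 11, 15, 22, 30, 33, 55, 66, 110, 165, 330.
Test each divisor d:
322^1 ≡ 322
322^2 ≡ 81
322^3 ≡ 264
322^5 ≡ 200
322^6 ≡ 186
322^10 ≡ 280
322^11 ≡ 128
322^15 ≡ 61
322^22 ≡ 165
322^30 ≡ 80
322^33 ≡ 267
322^55 ≡ 32
322^66 ≡ 124
322^110 ≡ 31
322^165 ≡ 330
322^330 ≡ 1
The smallest such exponent is 330, so the order of 322 is 330.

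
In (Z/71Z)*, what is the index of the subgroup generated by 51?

5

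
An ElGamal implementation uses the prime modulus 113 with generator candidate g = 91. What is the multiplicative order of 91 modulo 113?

56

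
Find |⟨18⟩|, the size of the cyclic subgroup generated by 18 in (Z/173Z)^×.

Since 18 ∈ (Z/173Z)^×, its order divides φ(173) = 173 − 1 = 172 = 2^2 · 43.
Divisors of 172: 1, 2, 4, 43, 86, 172.
Test each divisor d:
18^1 ≡ 18
18^2 ≡ 151
18^4 ≡ 138
18^43 ≡ 93
18^86 ≡ 172
18^172 ≡ 1
The smallest such exponent is 172, so the order of 18 is 172.

172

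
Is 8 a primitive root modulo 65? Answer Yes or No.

65 = 5 · 13 is a product of two distinct odd primes, so (Z/65Z)^× ≅ (Z/5Z)^× × (Z/13Z)^× is not cyclic.
No primitive root modulo 65 exists; in particular 8 is not one.

No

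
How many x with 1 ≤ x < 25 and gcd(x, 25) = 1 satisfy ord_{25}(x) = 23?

0

φ(25) = φ(5^2) = 5·(5−1) = 20 = 2^2 · 5.
Since (Z/25Z)^× is cyclic of order 20, the number of elements of order d is φ(d) when d | 20 and 0 otherwise.
Here 20 is not a multiple of 23, so there are no elements of order 23.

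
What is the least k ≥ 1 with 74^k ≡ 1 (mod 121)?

Since 74 ∈ (Z/121Z)^×, its order divides φ(121) = φ(11^2) = 11·(11−1) = 110 = 2 · 5 · 11.
Divisors of 110: 1, 2, 5, 10, 11, 22, 55, 110.
Evaluate successive powers at the divisors of 110:
74^1 ≡ 74
74^2 ≡ 31
74^5 ≡ 87
74^10 ≡ 67
74^11 ≡ 118
74^22 ≡ 9
74^55 ≡ 120
74^110 ≡ 1
Hence ord(74) = 110.

110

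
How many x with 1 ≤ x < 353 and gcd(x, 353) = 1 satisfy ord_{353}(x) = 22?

10

φ(353) = 353 − 1 = 352 = 2^5 · 11.
In a cyclic group of order 352, there are φ(d) elements of order d for each divisor d of 352, and zero for non-divisors.
22 = 2 · 11 divides 352, and φ(22) = 10.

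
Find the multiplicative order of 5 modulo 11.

5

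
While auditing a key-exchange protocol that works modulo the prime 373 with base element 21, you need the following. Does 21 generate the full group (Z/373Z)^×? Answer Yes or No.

No

φ(373) = 373 − 1 = 372 = 2^2 · 3 · 31.
Test 21^(372/q) mod 373 for each prime factor q of 372:
21^186 ≡ 1 (mod 373)  [q = 2: ≡ 1 ✗]
21^124 ≡ 284 (mod 373)  [q = 3: ≢ 1 ✓]
21^12 ≡ 49 (mod 373)  [q = 31: ≢ 1 ✓]
21^186 ≡ 1 shows ord(21) | 186, strictly less than φ(373); not a primitive root.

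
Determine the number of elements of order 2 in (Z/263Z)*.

1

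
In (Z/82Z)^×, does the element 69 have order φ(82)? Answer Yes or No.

φ(82) = φ(2)·φ(41) = 1·40 = 40 = 2^3 · 5.
69 is a primitive root mod 82 iff 69^(φ(82)/q) ≢ 1 for every prime q | φ(82), i.e. q ∈ {2, 5}.
69^20 ≡ 81 (mod 82)  [q = 2: ≢ 1 ✓]
69^8 ≡ 51 (mod 82)  [q = 5: ≢ 1 ✓]
None equal 1, so ord_82(69) = 40: 69 is a primitive root.

Yes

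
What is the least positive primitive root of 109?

6

φ(109) = 109 − 1 = 108 = 2^2 · 3^3.
g is a primitive root iff g^(108/q) ≢ 1 (mod 109) for each prime q ∈ {2, 3}.
g = 2: 2^54 ≡ 108; 2^36 ≡ 1 — hits 1, so not a primitive root.
g = 3: 3^54 ≡ 1 — hits 1, so not a primitive root.
g = 4: 4^54 ≡ 1 — hits 1, so not a primitive root.
g = 5: 5^54 ≡ 1 — hits 1, so not a primitive root.
g = 6: 6^54 ≡ 108; 6^36 ≡ 63 — none is 1, so 6 is a primitive root.
Hence the least primitive root of 109 is 6.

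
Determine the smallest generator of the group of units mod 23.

5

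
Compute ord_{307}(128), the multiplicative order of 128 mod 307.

By Lagrange's theorem, ord_307(128) divides φ(307) = 307 − 1 = 306 = 2 · 3^2 · 17.
Divisors of 306: 1, 2, 3, 6, 9, 17, 18, 34, 51, 102, 153, 306.
Compute 128^d (mod 307) for the divisors d until we hit 1:
128^1 ≡ 128 (mod 307)
128^2 ≡ 113 (mod 307)
128^3 ≡ 35 (mod 307)
128^6 ≡ 304 (mod 307)
128^9 ≡ 202 (mod 307)
128^17 ≡ 290 (mod 307)
128^18 ≡ 280 (mod 307)
128^34 ≡ 289 (mod 307)
128^51 ≡ 306 (mod 307)
128^102 ≡ 1 (mod 307) ✓
The smallest such exponent is 102, so the order of 128 is 102.

102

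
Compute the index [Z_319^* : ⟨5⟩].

4

Since 5 ∈ (Z/319Z)^×, its order divides φ(319) = φ(11·29) = (11−1)·(29−1) = 10·28 = 280 = 2^3 · 5 · 7.
Divisors of 280: 1, 2, 4, 5, 7, 8, 10, 14, 20, 28, 35, 40, 56, 70, 140, 280.
Test each divisor d:
5^1 ≡ 5 (mod 319)
5^2 ≡ 25 (mod 319)
5^4 ≡ 306 (mod 319)
5^5 ≡ 254 (mod 319)
5^7 ≡ 289 (mod 319)
5^8 ≡ 169 (mod 319)
5^10 ≡ 78 (mod 319)
5^14 ≡ 262 (mod 319)
5^20 ≡ 23 (mod 319)
5^28 ≡ 59 (mod 319)
5^35 ≡ 144 (mod 319)
5^40 ≡ 210 (mod 319)
5^56 ≡ 291 (mod 319)
5^70 ≡ 1 (mod 319) ✓
The order of 5 is 70, so the subgroup it generates has 70 elements.
Index = |(Z/319Z)^×| / |⟨5⟩| = 280 / 70 = 4.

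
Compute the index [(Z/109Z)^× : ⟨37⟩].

By Lagrange's theorem, ord_109(37) divides φ(109) = 109 − 1 = 108 = 2^2 · 3^3.
Divisors of 108: 1, 2, 3, 4, 6, 9, 12, 18, 27, 36, 54, 108.
Check 37^d mod 109 for each divisor in increasing order:
37^1 ≡ 37 (mod 109)
37^2 ≡ 61 (mod 109)
37^3 ≡ 77 (mod 109)
37^4 ≡ 15 (mod 109)
37^6 ≡ 43 (mod 109)
37^9 ≡ 41 (mod 109)
37^12 ≡ 105 (mod 109)
37^18 ≡ 46 (mod 109)
37^27 ≡ 33 (mod 109)
37^36 ≡ 45 (mod 109)
37^54 ≡ 108 (mod 109)
37^108 ≡ 1 (mod 109) ✓
So ord_109(37) = 108, hence |⟨37⟩| = 108.
[(Z/109Z)^× : ⟨37⟩] = 108/108 = 1.

1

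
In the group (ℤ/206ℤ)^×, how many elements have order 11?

0

φ(206) = φ(2)·φ(103) = 1·102 = 102 = 2 · 3 · 17.
Since (Z/206Z)^× is cyclic of order 102, the number of elements of order d is φ(d) when d | 102 and 0 otherwise.
Here 102 is not a multiple of 11, so there are no elements of order 11.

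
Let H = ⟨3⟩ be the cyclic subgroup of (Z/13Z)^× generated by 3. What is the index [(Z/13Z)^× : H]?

By Lagrange's theorem, ord_13(3) divides φ(13) = 13 − 1 = 12 = 2^2 · 3.
Divisors of 12: 1, 2, 3, 4, 6, 12.
Test each divisor d:
3^1 ≡ 3 (mod 13)
3^2 ≡ 9 (mod 13)
3^3 ≡ 1 (mod 13) ✓
So ord_13(3) = 3, hence |⟨3⟩| = 3.
Index = |(Z/13Z)^×| / |⟨3⟩| = 12 / 3 = 4.

4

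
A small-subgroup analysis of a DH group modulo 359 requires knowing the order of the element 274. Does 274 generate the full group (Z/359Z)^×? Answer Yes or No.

φ(359) = 359 − 1 = 358 = 2 · 179.
An element g generates (Z/359Z)^× iff g^(358/q) ≢ 1 (mod 359) for each prime q ∈ {2, 179}.
274^179 ≡ 358 (mod 359)  [q = 2: ≢ 1 ✓]
274^2 ≡ 45 (mod 359)  [q = 179: ≢ 1 ✓]
All checks pass, so 274 has order 358 and is a primitive root modulo 359.

Yes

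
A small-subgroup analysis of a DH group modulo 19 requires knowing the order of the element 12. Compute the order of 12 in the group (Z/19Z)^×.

6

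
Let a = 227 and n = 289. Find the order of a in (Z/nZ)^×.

272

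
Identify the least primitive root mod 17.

φ(17) = 17 − 1 = 16 = 2^4.
Test candidates g = 2, 3, … against the prime factors q ∈ {2} of φ(17): g is a generator iff g^(16/q) ≢ 1 for every such q.
g = 2: 2^8 ≡ 1 — hits 1, so not a primitive root.
g = 3: 3^8 ≡ 16 — none is 1, so 3 is a primitive root.
The smallest primitive root modulo 17 is 3.

3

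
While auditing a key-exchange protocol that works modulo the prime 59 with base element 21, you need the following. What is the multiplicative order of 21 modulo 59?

ord(21) | φ(59) = 59 − 1 = 58 = 2 · 29.
Divisors of 58: 1, 2, 29, 58.
Evaluate successive powers at the divisors of 58:
21^1 ≡ 21 (mod 59)
21^2 ≡ 28 (mod 59)
21^29 ≡ 1 (mod 59) ✓
Therefore the multiplicative order of 21 modulo 59 is 29.

29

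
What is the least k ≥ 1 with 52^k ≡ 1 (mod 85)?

Since 52 ∈ (Z/85Z)^×, its order divides φ(85) = φ(5·17) = (5−1)·(17−1) = 4·16 = 64 = 2^6.
Divisors of 64: 1, 2, 4, 8, 16, 32, 64.
Compute 52^d (mod 85) for the divisors d until we hit 1:
52^1 ≡ 52 (mod 85)
52^2 ≡ 69 (mod 85)
52^4 ≡ 1 (mod 85) ✓
Therefore the multiplicative order of 52 modulo 85 is 4.

4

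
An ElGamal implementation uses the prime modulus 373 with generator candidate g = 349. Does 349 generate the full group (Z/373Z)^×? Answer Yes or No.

Yes

φ(373) = 373 − 1 = 372 = 2^2 · 3 · 31.
An element g generates (Z/373Z)^× iff g^(372/q) ≢ 1 (mod 373) for each prime q ∈ {2, 3, 31}.
349^186 ≡ 372 (mod 373)  [q = 2: ≢ 1 ✓]
349^124 ≡ 284 (mod 373)  [q = 3: ≢ 1 ✓]
349^12 ≡ 91 (mod 373)  [q = 31: ≢ 1 ✓]
None equal 1, so ord_373(349) = 372: 349 is a primitive root.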